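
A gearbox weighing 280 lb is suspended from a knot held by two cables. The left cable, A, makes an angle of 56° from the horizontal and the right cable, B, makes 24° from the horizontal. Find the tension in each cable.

ΣF_x = 0: −T_A·cos56° + T_B·cos24° = 0 → T_B = 0.612113·T_A.
ΣF_y = 0: T_A·sin56° + T_B·sin24° = 280.
Substitute: T_A·(0.829038 + 0.612113·0.406737) = 280 → T_A = 259.739 ≈ 259.7 lb.
Then T_B = 0.612113 × 259.739 = 159.0 lb.

T_A = 259.7 lb, T_B = 159.0 lb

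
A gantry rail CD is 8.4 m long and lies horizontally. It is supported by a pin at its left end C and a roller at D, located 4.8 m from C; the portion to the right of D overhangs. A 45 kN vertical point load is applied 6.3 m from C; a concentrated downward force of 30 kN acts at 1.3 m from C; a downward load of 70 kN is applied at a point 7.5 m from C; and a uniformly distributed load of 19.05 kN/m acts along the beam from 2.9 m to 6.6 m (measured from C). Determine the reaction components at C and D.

C_x = 0, C_y = -30.83 kN, D_y = 246.3 kN

Resultant of the distributed load: 19.05 × 3.7 = 70.485 kN at 4.75 m from C.
Moments about C: D_y·4.8 − 45·6.3 − 30·1.3 − 70·7.5 − (19.05·3.7)·4.75 = 0 → D_y = 1182.30375/4.8 = 246.313 ≈ 246.3 kN.
ΣF_y = 0: C_y + 246.313 − 45 − 30 − 70 − 19.05·3.7 = 0 → C_y = -30.83 kN.
ΣF_x = 0: no horizontal applied forces, so C_x = 0.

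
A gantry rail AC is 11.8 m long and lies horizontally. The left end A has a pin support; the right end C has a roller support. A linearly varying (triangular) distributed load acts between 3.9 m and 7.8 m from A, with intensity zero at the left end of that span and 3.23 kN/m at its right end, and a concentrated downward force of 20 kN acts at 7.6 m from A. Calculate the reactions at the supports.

Resultant of the triangular load: ½ × 3.23 × 3.9 = 6.2985 kN, acting at 6.5 m from A (one-third of the span from the peak).
Moments about A: C_y·11.8 − (½·3.23·3.9)·6.5 − 20·7.6 = 0 → C_y = 192.94025/11.8 = 16.3509 ≈ 16.35 kN.
ΣF_y = 0: A_y + 16.3509 − ½·3.23·3.9 − 20 = 0 → A_y = 9.948 kN.
ΣF_x = 0: no horizontal applied forces, so A_x = 0.

A_x = 0, A_y = 9.948 kN, C_y = 16.35 kN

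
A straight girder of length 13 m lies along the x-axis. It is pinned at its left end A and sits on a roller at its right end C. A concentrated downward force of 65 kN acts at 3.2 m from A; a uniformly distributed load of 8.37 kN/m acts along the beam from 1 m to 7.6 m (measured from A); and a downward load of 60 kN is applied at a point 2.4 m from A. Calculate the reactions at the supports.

Resultant of the distributed load: 8.37 × 6.6 = 55.242 kN at 4.3 m from A.
ΣM about A: C_y·13 − 65·3.2 − (8.37·6.6)·4.3 − 60·2.4 = 0 → C_y = 589.5406/13 = 45.3493 ≈ 45.35 kN.
ΣF_y = 0: A_y + 45.3493 − 65 − 8.37·6.6 − 60 = 0 → A_y = 134.9 kN.
ΣF_x = 0: no horizontal applied forces, so A_x = 0.

A_x = 0, A_y = 134.9 kN, C_y = 45.35 kN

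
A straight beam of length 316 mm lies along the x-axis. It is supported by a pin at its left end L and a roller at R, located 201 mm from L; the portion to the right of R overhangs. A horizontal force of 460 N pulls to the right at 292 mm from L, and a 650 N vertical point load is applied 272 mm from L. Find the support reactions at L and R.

ΣM about L: R_y·201 − 650·272 = 0 → R_y = 176800/201 = 879.602 ≈ 879.6 N.
ΣF_y = 0: L_y + 879.602 − 650 = 0 → L_y = -229.6 N.
ΣF_x = 0: L_x + 460 = 0 → L_x = -460.0 N.

L_x = -460.0 N, L_y = -229.6 N, R_y = 879.6 N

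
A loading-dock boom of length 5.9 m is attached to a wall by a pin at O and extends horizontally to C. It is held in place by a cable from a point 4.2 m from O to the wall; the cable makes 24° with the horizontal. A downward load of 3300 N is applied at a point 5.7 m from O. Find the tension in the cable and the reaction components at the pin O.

T = 11010 N, O_x = 10060 N, O_y = -1179 N

ΣM about O: T·sin24°·4.2 − 3300·5.7 = 0 → T = 18810/(4.2·0.406737) = 11011 ≈ 11010 N.
ΣF_x = 0: O_x − T·cos24° = 0 → O_x = 11011 × 0.913545 = 10060 N.
ΣF_y = 0: O_y + T·sin24° − 3300 = 0 → O_y = 3300 − 11011 × 0.406737 = -1179 N.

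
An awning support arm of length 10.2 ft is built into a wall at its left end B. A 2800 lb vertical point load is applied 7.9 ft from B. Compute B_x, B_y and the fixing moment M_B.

B_x = 0, B_y = 2800 lb, M_B = 22120 lb·ft

ΣF_x = 0: B_x = 0.
ΣF_y = 0: B_y − 2800 = 0 → B_y = 2800 lb.
ΣM about B: M_B − 2800·7.9 = 0 → M_B = 22120 lb·ft.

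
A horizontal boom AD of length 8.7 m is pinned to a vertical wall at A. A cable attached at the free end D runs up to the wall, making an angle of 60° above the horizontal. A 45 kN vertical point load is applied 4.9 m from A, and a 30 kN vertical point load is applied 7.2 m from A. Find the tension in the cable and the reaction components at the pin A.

ΣM about A: T·sin60°·8.7 − 45·4.9 − 30·7.2 = 0 → T = 436.5/(8.7·0.866025) = 57.9341 ≈ 57.93 kN.
ΣF_x = 0: A_x − T·cos60° = 0 → A_x = 57.9341 × 0.5 = 28.97 kN.
ΣF_y = 0: A_y + T·sin60° − 45 − 30 = 0 → A_y = 75 − 57.9341 × 0.866025 = 24.83 kN.

T = 57.93 kN, A_x = 28.97 kN, A_y = 24.83 kN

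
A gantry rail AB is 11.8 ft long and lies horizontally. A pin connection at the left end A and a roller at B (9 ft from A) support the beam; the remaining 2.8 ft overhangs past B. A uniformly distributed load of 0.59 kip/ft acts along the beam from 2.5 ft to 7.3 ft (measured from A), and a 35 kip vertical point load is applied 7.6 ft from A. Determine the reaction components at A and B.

A_x = 0, A_y = 6.735 kip, B_y = 31.10 kip

Resultant of the distributed load: 0.59 × 4.8 = 2.832 kip at 4.9 ft from A.
ΣM about A: B_y·9 − (0.59·4.8)·4.9 − 35·7.6 = 0 → B_y = 279.8768/9 = 31.0974 ≈ 31.10 kip.
ΣF_y = 0: A_y + 31.0974 − 0.59·4.8 − 35 = 0 → A_y = 6.735 kip.
ΣF_x = 0: no horizontal applied forces, so A_x = 0.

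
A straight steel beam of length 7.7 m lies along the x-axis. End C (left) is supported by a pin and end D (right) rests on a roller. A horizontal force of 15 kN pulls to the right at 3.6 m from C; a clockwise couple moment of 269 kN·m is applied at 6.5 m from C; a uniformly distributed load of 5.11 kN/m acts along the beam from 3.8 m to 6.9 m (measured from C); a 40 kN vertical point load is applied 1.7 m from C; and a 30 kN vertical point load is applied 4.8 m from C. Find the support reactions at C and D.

Resultant of the distributed load: 5.11 × 3.1 = 15.841 kN at 5.35 m from C.
ΣM about C: D_y·7.7 − 269 − (5.11·3.1)·5.35 − 40·1.7 − 30·4.8 = 0 → D_y = 565.74935/7.7 = 73.4739 ≈ 73.47 kN.
ΣF_y = 0: C_y + 73.4739 − 5.11·3.1 − 40 − 30 = 0 → C_y = 12.37 kN.
ΣF_x = 0: C_x + 15 = 0 → C_x = -15.00 kN.

C_x = -15.00 kN, C_y = 12.37 kN, D_y = 73.47 kN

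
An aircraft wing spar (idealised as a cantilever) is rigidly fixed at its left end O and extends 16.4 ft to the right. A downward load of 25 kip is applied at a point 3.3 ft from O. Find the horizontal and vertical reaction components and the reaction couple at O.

ΣF_x = 0: O_x = 0.
ΣF_y = 0: O_y − 25 = 0 → O_y = 25.00 kip.
ΣM about O: M_O − 25·3.3 = 0 → M_O = 82.50 kip·ft.

O_x = 0, O_y = 25.00 kip, M_O = 82.50 kip·ft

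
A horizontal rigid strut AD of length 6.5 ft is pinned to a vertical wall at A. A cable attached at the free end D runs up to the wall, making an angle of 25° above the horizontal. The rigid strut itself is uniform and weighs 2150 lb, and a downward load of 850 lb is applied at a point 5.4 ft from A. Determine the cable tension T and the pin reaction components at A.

T = 4215 lb, A_x = 3820 lb, A_y = 1219 lb

ΣM about A: T·sin25°·6.5 − 2150·3.25 − 850·5.4 = 0 → T = 11577.5/(6.5·0.422618) = 4214.57 ≈ 4215 lb.
ΣF_x = 0: A_x − T·cos25° = 0 → A_x = 4214.57 × 0.906308 = 3820 lb.
ΣF_y = 0: A_y + T·sin25° − 2150 − 850 = 0 → A_y = 3000 − 4214.57 × 0.422618 = 1219 lb.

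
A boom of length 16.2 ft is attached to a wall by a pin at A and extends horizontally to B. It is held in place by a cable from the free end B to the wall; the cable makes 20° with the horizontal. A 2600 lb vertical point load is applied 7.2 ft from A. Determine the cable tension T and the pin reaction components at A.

T = 3379 lb, A_x = 3175 lb, A_y = 1444 lb

ΣM about A: T·sin20°·16.2 − 2600·7.2 = 0 → T = 18720/(16.2·0.34202) = 3378.62 ≈ 3379 lb.
ΣF_x = 0: A_x − T·cos20° = 0 → A_x = 3378.62 × 0.939693 = 3175 lb.
ΣF_y = 0: A_y + T·sin20° − 2600 = 0 → A_y = 2600 − 3378.62 × 0.34202 = 1444 lb.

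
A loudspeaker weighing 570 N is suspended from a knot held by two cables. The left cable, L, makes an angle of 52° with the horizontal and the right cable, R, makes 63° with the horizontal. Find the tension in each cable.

ΣF_x = 0: −T_L·cos52° + T_R·cos63° = 0 → T_R = 1.35611·T_L.
ΣF_y = 0: T_L·sin52° + T_R·sin63° = 570.
Substitute: T_L·(0.788011 + 1.35611·0.891007) = 570 → T_L = 285.526 ≈ 285.5 N.
Then T_R = 1.35611 × 285.526 = 387.2 N.

T_L = 285.5 N, T_R = 387.2 N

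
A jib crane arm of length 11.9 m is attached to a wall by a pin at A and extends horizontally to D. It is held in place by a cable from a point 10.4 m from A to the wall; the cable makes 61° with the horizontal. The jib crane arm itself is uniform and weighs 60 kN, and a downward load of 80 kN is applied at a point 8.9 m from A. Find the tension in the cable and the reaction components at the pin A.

ΣM about A: T·sin61°·10.4 − 60·5.95 − 80·8.9 = 0 → T = 1069/(10.4·0.87462) = 117.524 ≈ 117.5 kN.
ΣF_x = 0: A_x − T·cos61° = 0 → A_x = 117.524 × 0.48481 = 56.98 kN.
ΣF_y = 0: A_y + T·sin61° − 60 − 80 = 0 → A_y = 140 − 117.524 × 0.87462 = 37.21 kN.

T = 117.5 kN, A_x = 56.98 kN, A_y = 37.21 kN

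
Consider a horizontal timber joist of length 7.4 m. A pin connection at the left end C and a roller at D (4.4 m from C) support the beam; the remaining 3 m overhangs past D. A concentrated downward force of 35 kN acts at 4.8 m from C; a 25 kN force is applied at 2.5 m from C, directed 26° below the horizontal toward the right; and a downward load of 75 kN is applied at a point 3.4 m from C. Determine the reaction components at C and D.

ΣM about C: D_y·4.4 − 35·4.8 − 25·sin26°·2.5 − 75·3.4 = 0 → D_y = 450.398/4.4 = 102.363 ≈ 102.4 kN.
ΣF_y = 0: C_y + 102.363 − 35 − 25·sin26° − 75 = 0 → C_y = 18.60 kN.
ΣF_x = 0: C_x + 25·cos26° = 0 → C_x = -22.47 kN.

C_x = -22.47 kN, C_y = 18.60 kN, D_y = 102.4 kN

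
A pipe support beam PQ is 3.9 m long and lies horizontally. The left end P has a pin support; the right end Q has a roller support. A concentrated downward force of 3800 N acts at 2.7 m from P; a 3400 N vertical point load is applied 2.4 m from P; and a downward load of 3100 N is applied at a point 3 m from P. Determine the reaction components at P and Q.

ΣM about P: Q_y·3.9 − 3800·2.7 − 3400·2.4 − 3100·3 = 0 → Q_y = 27720/3.9 = 7107.69 ≈ 7108 N.
ΣF_y = 0: P_y + 7107.69 − 3800 − 3400 − 3100 = 0 → P_y = 3192 N.
ΣF_x = 0: no horizontal applied forces, so P_x = 0.

P_x = 0, P_y = 3192 N, Q_y = 7108 N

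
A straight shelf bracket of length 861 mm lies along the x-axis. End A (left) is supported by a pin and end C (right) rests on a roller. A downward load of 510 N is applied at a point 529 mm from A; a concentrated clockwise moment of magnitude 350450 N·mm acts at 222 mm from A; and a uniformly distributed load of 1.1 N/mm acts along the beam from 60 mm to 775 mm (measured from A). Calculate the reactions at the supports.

A_x = 0, A_y = 194.8 N, C_y = 1102 N

Resultant of the distributed load: 1.1 × 715 = 786.5 N at 417.5 mm from A.
Moments about A: C_y·861 − 510·529 − 350450 − (1.1·715)·417.5 = 0 → C_y = 948603.75/861 = 1101.75 ≈ 1102 N.
ΣF_y = 0: A_y + 1101.75 − 510 − 1.1·715 = 0 → A_y = 194.8 N.
ΣF_x = 0: no horizontal applied forces, so A_x = 0.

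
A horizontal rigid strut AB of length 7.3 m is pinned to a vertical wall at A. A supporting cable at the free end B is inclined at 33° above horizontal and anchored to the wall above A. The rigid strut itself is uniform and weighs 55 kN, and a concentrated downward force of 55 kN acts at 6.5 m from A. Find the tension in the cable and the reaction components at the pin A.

T = 140.4 kN, A_x = 117.8 kN, A_y = 33.53 kN

ΣM about A: T·sin33°·7.3 − 55·3.65 − 55·6.5 = 0 → T = 558.25/(7.3·0.544639) = 140.41 ≈ 140.4 kN.
ΣF_x = 0: A_x − T·cos33° = 0 → A_x = 140.41 × 0.838671 = 117.8 kN.
ΣF_y = 0: A_y + T·sin33° − 55 − 55 = 0 → A_y = 110 − 140.41 × 0.544639 = 33.53 kN.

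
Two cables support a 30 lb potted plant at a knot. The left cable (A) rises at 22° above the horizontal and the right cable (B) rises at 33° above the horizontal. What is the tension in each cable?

T_A = 30.71 lb, T_B = 33.96 lb

ΣF_x = 0: −T_A·cos22° + T_B·cos33° = 0 → T_B = 1.10554·T_A.
ΣF_y = 0: T_A·sin22° + T_B·sin33° = 30.
Substitute: T_A·(0.374607 + 1.10554·0.544639) = 30 → T_A = 30.7148 ≈ 30.71 lb.
Then T_B = 1.10554 × 30.7148 = 33.96 lb.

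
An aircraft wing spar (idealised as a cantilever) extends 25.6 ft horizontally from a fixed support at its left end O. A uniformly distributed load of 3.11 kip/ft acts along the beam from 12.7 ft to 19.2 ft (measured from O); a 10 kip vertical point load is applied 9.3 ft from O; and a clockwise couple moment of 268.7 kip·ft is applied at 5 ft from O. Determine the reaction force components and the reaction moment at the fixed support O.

Resultant of the distributed load: 3.11 × 6.5 = 20.215 kip at 15.95 ft from O.
ΣF_x = 0: O_x = 0.
ΣF_y = 0: O_y − 3.11·6.5 − 10 = 0 → O_y = 30.21 kip.
ΣM about O: M_O − (3.11·6.5)·15.95 − 10·9.3 − 268.7 = 0 → M_O = 684.1 kip·ft.

O_x = 0, O_y = 30.21 kip, M_O = 684.1 kip·ft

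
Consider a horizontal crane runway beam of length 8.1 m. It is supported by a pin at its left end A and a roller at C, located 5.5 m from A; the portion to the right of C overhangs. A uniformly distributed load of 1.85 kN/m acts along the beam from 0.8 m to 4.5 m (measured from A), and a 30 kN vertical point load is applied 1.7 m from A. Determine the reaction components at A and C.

A_x = 0, A_y = 24.27 kN, C_y = 12.57 kN

Resultant of the distributed load: 1.85 × 3.7 = 6.845 kN at 2.65 m from A.
Taking moments about A: C_y·5.5 − (1.85·3.7)·2.65 − 30·1.7 = 0 → C_y = 69.13925/5.5 = 12.5708 ≈ 12.57 kN.
ΣF_y = 0: A_y + 12.5708 − 1.85·3.7 − 30 = 0 → A_y = 24.27 kN.
ΣF_x = 0: no horizontal applied forces, so A_x = 0.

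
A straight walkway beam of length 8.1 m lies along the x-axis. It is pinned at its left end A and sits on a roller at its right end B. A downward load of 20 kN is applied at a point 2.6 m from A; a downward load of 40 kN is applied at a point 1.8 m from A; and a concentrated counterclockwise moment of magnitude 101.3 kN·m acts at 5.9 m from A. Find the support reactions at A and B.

Taking moments about A: B_y·8.1 − 20·2.6 − 40·1.8 + 101.3 = 0 → B_y = 22.7/8.1 = 2.80247 ≈ 2.802 kN.
ΣF_y = 0: A_y + 2.80247 − 20 − 40 = 0 → A_y = 57.20 kN.
ΣF_x = 0: no horizontal applied forces, so A_x = 0.

A_x = 0, A_y = 57.20 kN, B_y = 2.802 kN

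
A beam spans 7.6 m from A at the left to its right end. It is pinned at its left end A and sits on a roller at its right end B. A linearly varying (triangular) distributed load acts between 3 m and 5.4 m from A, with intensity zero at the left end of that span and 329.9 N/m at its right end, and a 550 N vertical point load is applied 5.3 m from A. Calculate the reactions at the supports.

A_x = 0, A_y = 322.7 N, B_y = 623.2 N

Resultant of the triangular load: ½ × 329.9 × 2.4 = 395.88 N, acting at 4.6 m from A (one-third of the span from the peak).
ΣM about A: B_y·7.6 − (½·329.9·2.4)·4.6 − 550·5.3 = 0 → B_y = 4736.048/7.6 = 623.164 ≈ 623.2 N.
ΣF_y = 0: A_y + 623.164 − ½·329.9·2.4 − 550 = 0 → A_y = 322.7 N.
ΣF_x = 0: no horizontal applied forces, so A_x = 0.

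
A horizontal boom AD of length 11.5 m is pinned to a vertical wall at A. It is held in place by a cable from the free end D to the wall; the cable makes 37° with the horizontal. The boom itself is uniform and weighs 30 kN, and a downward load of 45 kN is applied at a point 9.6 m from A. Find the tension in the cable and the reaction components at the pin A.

T = 87.34 kN, A_x = 69.76 kN, A_y = 22.43 kN

ΣM about A: T·sin37°·11.5 − 30·5.75 − 45·9.6 = 0 → T = 604.5/(11.5·0.601815) = 87.3445 ≈ 87.34 kN.
ΣF_x = 0: A_x − T·cos37° = 0 → A_x = 87.3445 × 0.798636 = 69.76 kN.
ΣF_y = 0: A_y + T·sin37° − 30 − 45 = 0 → A_y = 75 − 87.3445 × 0.601815 = 22.43 kN.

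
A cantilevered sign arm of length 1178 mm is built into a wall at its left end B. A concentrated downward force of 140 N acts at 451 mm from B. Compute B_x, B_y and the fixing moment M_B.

ΣF_x = 0: B_x = 0.
ΣF_y = 0: B_y − 140 = 0 → B_y = 140.0 N.
ΣM about B: M_B − 140·451 = 0 → M_B = 63140 N·mm.

B_x = 0, B_y = 140.0 N, M_B = 63140 N·mm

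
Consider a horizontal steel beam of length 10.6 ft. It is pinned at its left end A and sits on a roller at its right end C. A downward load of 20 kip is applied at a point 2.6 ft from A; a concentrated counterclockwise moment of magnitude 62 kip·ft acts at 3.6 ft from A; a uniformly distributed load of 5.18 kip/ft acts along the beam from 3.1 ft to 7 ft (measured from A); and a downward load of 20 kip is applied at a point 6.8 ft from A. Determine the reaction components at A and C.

Resultant of the distributed load: 5.18 × 3.9 = 20.202 kip at 5.05 ft from A.
Moments about A: C_y·10.6 − 20·2.6 + 62 − (5.18·3.9)·5.05 − 20·6.8 = 0 → C_y = 228.0201/10.6 = 21.5113 ≈ 21.51 kip.
ΣF_y = 0: A_y + 21.5113 − 20 − 5.18·3.9 − 20 = 0 → A_y = 38.69 kip.
ΣF_x = 0: no horizontal applied forces, so A_x = 0.

A_x = 0, A_y = 38.69 kip, C_y = 21.51 kip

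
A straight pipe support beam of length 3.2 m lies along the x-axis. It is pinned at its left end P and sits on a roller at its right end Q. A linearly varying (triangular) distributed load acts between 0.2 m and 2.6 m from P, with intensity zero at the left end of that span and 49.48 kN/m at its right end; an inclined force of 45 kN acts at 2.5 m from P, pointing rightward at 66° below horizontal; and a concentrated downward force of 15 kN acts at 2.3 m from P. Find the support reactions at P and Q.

P_x = -18.30 kN, P_y = 39.19 kN, Q_y = 76.30 kN

Resultant of the triangular load: ½ × 49.48 × 2.4 = 59.376 kN, acting at 1.8 m from P (one-third of the span from the peak).
Moments about P: Q_y·3.2 − (½·49.48·2.4)·1.8 − 45·sin66°·2.5 − 15·2.3 = 0 → Q_y = 244.151/3.2 = 76.2972 ≈ 76.30 kN.
ΣF_y = 0: P_y + 76.2972 − ½·49.48·2.4 − 45·sin66° − 15 = 0 → P_y = 39.19 kN.
ΣF_x = 0: P_x + 45·cos66° = 0 → P_x = -18.30 kN.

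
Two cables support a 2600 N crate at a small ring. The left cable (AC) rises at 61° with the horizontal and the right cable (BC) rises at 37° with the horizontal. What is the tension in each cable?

ΣF_x = 0: −T_AC·cos61° + T_BC·cos37° = 0 → T_BC = 0.607047·T_AC.
ΣF_y = 0: T_AC·sin61° + T_BC·sin37° = 2600.
Substitute: T_AC·(0.87462 + 0.607047·0.601815) = 2600 → T_AC = 2096.86 ≈ 2097 N.
Then T_BC = 0.607047 × 2096.86 = 1273 N.

T_AC = 2097 N, T_BC = 1273 N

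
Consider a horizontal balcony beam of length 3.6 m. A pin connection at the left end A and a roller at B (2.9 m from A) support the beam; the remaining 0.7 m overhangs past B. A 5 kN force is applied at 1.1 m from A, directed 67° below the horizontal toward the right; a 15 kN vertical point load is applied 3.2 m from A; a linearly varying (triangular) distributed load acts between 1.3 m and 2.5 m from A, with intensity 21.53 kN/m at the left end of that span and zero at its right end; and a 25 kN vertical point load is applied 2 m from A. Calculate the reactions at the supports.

Resultant of the triangular load: ½ × 21.53 × 1.2 = 12.918 kN, acting at 1.7 m from A (one-third of the span from the peak).
Taking moments about A: B_y·2.9 − 5·sin67°·1.1 − 15·3.2 − (½·21.53·1.2)·1.7 − 25·2 = 0 → B_y = 125.023/2.9 = 43.1114 ≈ 43.11 kN.
ΣF_y = 0: A_y + 43.1114 − 5·sin67° − 15 − ½·21.53·1.2 − 25 = 0 → A_y = 14.41 kN.
ΣF_x = 0: A_x + 5·cos67° = 0 → A_x = -1.954 kN.

A_x = -1.954 kN, A_y = 14.41 kN, B_y = 43.11 kN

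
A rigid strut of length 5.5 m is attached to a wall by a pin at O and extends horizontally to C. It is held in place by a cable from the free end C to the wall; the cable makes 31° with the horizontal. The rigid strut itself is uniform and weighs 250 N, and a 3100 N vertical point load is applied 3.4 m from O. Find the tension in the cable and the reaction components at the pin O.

T = 3964 N, O_x = 3397 N, O_y = 1309 N

ΣM about O: T·sin31°·5.5 − 250·2.75 − 3100·3.4 = 0 → T = 11227.5/(5.5·0.515038) = 3963.52 ≈ 3964 N.
ΣF_x = 0: O_x − T·cos31° = 0 → O_x = 3963.52 × 0.857167 = 3397 N.
ΣF_y = 0: O_y + T·sin31° − 250 − 3100 = 0 → O_y = 3350 − 3963.52 × 0.515038 = 1309 N.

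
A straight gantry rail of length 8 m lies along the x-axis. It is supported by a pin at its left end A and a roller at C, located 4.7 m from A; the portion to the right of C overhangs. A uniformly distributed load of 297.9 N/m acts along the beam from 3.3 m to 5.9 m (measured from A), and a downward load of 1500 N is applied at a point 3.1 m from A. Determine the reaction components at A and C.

A_x = 0, A_y = 527.1 N, C_y = 1747 N

Resultant of the distributed load: 297.9 × 2.6 = 774.54 N at 4.6 m from A.
ΣM about A: C_y·4.7 − (297.9·2.6)·4.6 − 1500·3.1 = 0 → C_y = 8212.884/4.7 = 1747.42 ≈ 1747 N.
ΣF_y = 0: A_y + 1747.42 − 297.9·2.6 − 1500 = 0 → A_y = 527.1 N.
ΣF_x = 0: no horizontal applied forces, so A_x = 0.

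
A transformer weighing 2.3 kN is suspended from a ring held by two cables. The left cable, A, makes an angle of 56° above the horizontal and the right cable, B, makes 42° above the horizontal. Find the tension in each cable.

ΣF_x = 0: −T_A·cos56° + T_B·cos42° = 0 → T_B = 0.752468·T_A.
ΣF_y = 0: T_A·sin56° + T_B·sin42° = 2.3.
Substitute: T_A·(0.829038 + 0.752468·0.669131) = 2.3 → T_A = 1.72603 ≈ 1.726 kN.
Then T_B = 0.752468 × 1.72603 = 1.299 kN.

T_A = 1.726 kN, T_B = 1.299 kN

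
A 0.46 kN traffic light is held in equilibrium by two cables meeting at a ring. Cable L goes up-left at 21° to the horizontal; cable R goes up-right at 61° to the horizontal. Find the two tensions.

T_L = 0.2252 kN, T_R = 0.4337 kN

ΣF_x = 0: −T_L·cos21° + T_R·cos61° = 0 → T_R = 1.92566·T_L.
ΣF_y = 0: T_L·sin21° + T_R·sin61° = 0.46.
Substitute: T_L·(0.358368 + 1.92566·0.87462) = 0.46 → T_L = 0.225204 ≈ 0.2252 kN.
Then T_R = 1.92566 × 0.225204 = 0.4337 kN.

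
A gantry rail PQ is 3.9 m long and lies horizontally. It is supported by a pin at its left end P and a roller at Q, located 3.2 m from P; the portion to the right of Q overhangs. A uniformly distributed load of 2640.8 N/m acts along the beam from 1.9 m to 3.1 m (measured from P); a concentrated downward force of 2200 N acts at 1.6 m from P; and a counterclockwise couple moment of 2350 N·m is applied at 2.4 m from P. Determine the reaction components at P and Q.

Resultant of the distributed load: 2640.8 × 1.2 = 3168.96 N at 2.5 m from P.
Moments about P: Q_y·3.2 − (2640.8·1.2)·2.5 − 2200·1.6 + 2350 = 0 → Q_y = 9092.4/3.2 = 2841.37 ≈ 2841 N.
ΣF_y = 0: P_y + 2841.37 − 2640.8·1.2 − 2200 = 0 → P_y = 2528 N.
ΣF_x = 0: no horizontal applied forces, so P_x = 0.

P_x = 0, P_y = 2528 N, Q_y = 2841 N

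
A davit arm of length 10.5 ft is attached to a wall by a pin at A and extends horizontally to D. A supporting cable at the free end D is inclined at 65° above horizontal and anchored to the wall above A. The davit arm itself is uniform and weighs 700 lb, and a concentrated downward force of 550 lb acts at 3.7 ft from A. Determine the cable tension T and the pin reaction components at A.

ΣM about A: T·sin65°·10.5 − 700·5.25 − 550·3.7 = 0 → T = 5710/(10.5·0.906308) = 600.027 ≈ 600.0 lb.
ΣF_x = 0: A_x − T·cos65° = 0 → A_x = 600.027 × 0.422618 = 253.6 lb.
ΣF_y = 0: A_y + T·sin65° − 700 − 550 = 0 → A_y = 1250 − 600.027 × 0.906308 = 706.2 lb.

T = 600.0 lb, A_x = 253.6 lb, A_y = 706.2 lb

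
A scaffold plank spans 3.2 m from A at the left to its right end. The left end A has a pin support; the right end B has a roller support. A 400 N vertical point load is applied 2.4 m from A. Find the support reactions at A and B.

A_x = 0, A_y = 100.0 N, B_y = 300.0 N

Taking moments about A: B_y·3.2 − 400·2.4 = 0 → B_y = 960/3.2 = 300.0 N.
ΣF_y = 0: A_y + 300 − 400 = 0 → A_y = 100.0 N.
ΣF_x = 0: no horizontal applied forces, so A_x = 0.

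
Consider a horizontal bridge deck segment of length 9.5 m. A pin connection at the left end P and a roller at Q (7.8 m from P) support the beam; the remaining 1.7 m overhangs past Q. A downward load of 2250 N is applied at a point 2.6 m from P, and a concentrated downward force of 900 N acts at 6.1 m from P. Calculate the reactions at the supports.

Moments about P: Q_y·7.8 − 2250·2.6 − 900·6.1 = 0 → Q_y = 11340/7.8 = 1453.85 ≈ 1454 N.
ΣF_y = 0: P_y + 1453.85 − 2250 − 900 = 0 → P_y = 1696 N.
ΣF_x = 0: no horizontal applied forces, so P_x = 0.

P_x = 0, P_y = 1696 N, Q_y = 1454 N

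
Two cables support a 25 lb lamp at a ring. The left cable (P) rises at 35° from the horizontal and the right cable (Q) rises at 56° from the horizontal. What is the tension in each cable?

T_P = 13.98 lb, T_Q = 20.48 lb

ΣF_x = 0: −T_P·cos35° + T_Q·cos56° = 0 → T_Q = 1.46488·T_P.
ΣF_y = 0: T_P·sin35° + T_Q·sin56° = 25.
Substitute: T_P·(0.573576 + 1.46488·0.829038) = 25 → T_P = 13.982 ≈ 13.98 lb.
Then T_Q = 1.46488 × 13.982 = 20.48 lb.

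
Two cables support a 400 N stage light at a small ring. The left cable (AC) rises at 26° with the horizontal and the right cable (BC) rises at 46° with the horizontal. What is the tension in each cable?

T_AC = 292.2 N, T_BC = 378.0 N

ΣF_x = 0: −T_AC·cos26° + T_BC·cos46° = 0 → T_BC = 1.29386·T_AC.
ΣF_y = 0: T_AC·sin26° + T_BC·sin46° = 400.
Substitute: T_AC·(0.438371 + 1.29386·0.71934) = 400 → T_AC = 292.164 ≈ 292.2 N.
Then T_BC = 1.29386 × 292.164 = 378.0 N.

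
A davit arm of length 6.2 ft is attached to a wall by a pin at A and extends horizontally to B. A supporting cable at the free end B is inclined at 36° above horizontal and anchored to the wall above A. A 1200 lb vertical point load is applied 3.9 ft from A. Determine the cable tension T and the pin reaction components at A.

ΣM about A: T·sin36°·6.2 − 1200·3.9 = 0 → T = 4680/(6.2·0.587785) = 1284.21 ≈ 1284 lb.
ΣF_x = 0: A_x − T·cos36° = 0 → A_x = 1284.21 × 0.809017 = 1039 lb.
ΣF_y = 0: A_y + T·sin36° − 1200 = 0 → A_y = 1200 − 1284.21 × 0.587785 = 445.2 lb.

T = 1284 lb, A_x = 1039 lb, A_y = 445.2 lb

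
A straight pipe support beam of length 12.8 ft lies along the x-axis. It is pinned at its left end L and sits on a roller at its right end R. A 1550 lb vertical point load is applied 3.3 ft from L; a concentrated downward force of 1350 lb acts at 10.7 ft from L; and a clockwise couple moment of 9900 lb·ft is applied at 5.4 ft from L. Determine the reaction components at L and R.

L_x = 0, L_y = 598.4 lb, R_y = 2302 lb

Taking moments about L: R_y·12.8 − 1550·3.3 − 1350·10.7 − 9900 = 0 → R_y = 29460/12.8 = 2301.56 ≈ 2302 lb.
ΣF_y = 0: L_y + 2301.56 − 1550 − 1350 = 0 → L_y = 598.4 lb.
ΣF_x = 0: no horizontal applied forces, so L_x = 0.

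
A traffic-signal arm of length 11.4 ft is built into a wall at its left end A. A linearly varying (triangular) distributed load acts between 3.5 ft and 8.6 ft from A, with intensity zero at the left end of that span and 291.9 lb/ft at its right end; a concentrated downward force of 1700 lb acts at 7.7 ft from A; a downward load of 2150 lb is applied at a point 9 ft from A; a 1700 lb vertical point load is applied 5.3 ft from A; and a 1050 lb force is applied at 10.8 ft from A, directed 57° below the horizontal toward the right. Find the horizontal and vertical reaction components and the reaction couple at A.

A_x = -571.9 lb, A_y = 7175 lb, M_A = 56100 lb·ft

Resultant of the triangular load: ½ × 291.9 × 5.1 = 744.345 lb, acting at 6.9 ft from A (one-third of the span from the peak).
ΣF_x = 0: A_x + 1050·cos57° = 0 → A_x = -571.9 lb.
ΣF_y = 0: A_y − ½·291.9·5.1 − 1700 − 2150 − 1700 − 1050·sin57° = 0 → A_y = 7175 lb.
ΣM about A: M_A − (½·291.9·5.1)·6.9 − 1700·7.7 − 2150·9 − 1700·5.3 − 1050·sin57°·10.8 = 0 → M_A = 56100 lb·ft.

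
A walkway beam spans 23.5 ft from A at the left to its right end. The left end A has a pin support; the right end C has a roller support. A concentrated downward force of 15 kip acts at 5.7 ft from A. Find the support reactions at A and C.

ΣM about A: C_y·23.5 − 15·5.7 = 0 → C_y = 85.5/23.5 = 3.6383 ≈ 3.638 kip.
ΣF_y = 0: A_y + 3.6383 − 15 = 0 → A_y = 11.36 kip.
ΣF_x = 0: no horizontal applied forces, so A_x = 0.

A_x = 0, A_y = 11.36 kip, C_y = 3.638 kip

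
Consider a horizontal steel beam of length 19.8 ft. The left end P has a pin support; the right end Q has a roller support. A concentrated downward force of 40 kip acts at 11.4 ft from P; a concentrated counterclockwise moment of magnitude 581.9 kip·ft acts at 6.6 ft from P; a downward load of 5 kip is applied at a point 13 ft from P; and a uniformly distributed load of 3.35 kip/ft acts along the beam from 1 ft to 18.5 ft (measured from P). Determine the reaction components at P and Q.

P_x = 0, P_y = 77.83 kip, Q_y = 25.79 kip

Resultant of the distributed load: 3.35 × 17.5 = 58.625 kip at 9.75 ft from P.
Moments about P: Q_y·19.8 − 40·11.4 + 581.9 − 5·13 − (3.35·17.5)·9.75 = 0 → Q_y = 510.69375/19.8 = 25.7926 ≈ 25.79 kip.
ΣF_y = 0: P_y + 25.7926 − 40 − 5 − 3.35·17.5 = 0 → P_y = 77.83 kip.
ΣF_x = 0: no horizontal applied forces, so P_x = 0.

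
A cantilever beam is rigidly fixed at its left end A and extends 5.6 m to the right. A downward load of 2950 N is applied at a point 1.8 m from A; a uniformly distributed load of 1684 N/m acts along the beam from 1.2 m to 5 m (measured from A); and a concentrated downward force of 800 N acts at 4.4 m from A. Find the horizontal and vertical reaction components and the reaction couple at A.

Resultant of the distributed load: 1684 × 3.8 = 6399.2 N at 3.1 m from A.
ΣF_x = 0: A_x = 0.
ΣF_y = 0: A_y − 2950 − 1684·3.8 − 800 = 0 → A_y = 10150 N.
ΣM about A: M_A − 2950·1.8 − (1684·3.8)·3.1 − 800·4.4 = 0 → M_A = 28670 N·m.

A_x = 0, A_y = 10150 N, M_A = 28670 N·m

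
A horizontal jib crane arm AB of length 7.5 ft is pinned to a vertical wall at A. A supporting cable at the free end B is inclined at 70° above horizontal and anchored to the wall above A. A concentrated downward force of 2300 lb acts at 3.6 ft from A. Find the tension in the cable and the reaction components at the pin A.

T = 1175 lb, A_x = 401.8 lb, A_y = 1196 lb

ΣM about A: T·sin70°·7.5 − 2300·3.6 = 0 → T = 8280/(7.5·0.939693) = 1174.85 ≈ 1175 lb.
ΣF_x = 0: A_x − T·cos70° = 0 → A_x = 1174.85 × 0.34202 = 401.8 lb.
ΣF_y = 0: A_y + T·sin70° − 2300 = 0 → A_y = 2300 − 1174.85 × 0.939693 = 1196 lb.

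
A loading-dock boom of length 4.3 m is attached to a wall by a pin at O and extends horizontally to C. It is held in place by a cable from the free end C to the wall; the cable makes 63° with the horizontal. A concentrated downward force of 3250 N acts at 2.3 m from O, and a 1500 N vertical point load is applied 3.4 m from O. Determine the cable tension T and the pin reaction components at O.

T = 3282 N, O_x = 1490 N, O_y = 1826 N

ΣM about O: T·sin63°·4.3 − 3250·2.3 − 1500·3.4 = 0 → T = 12575/(4.3·0.891007) = 3282.15 ≈ 3282 N.
ΣF_x = 0: O_x − T·cos63° = 0 → O_x = 3282.15 × 0.45399 = 1490 N.
ΣF_y = 0: O_y + T·sin63° − 3250 − 1500 = 0 → O_y = 4750 − 3282.15 × 0.891007 = 1826 N.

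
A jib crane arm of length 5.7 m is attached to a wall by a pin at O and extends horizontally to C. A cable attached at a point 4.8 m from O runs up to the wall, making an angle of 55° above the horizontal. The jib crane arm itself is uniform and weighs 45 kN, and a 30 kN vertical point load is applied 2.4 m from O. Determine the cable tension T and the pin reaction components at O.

ΣM about O: T·sin55°·4.8 − 45·2.85 − 30·2.4 = 0 → T = 200.25/(4.8·0.819152) = 50.9292 ≈ 50.93 kN.
ΣF_x = 0: O_x − T·cos55° = 0 → O_x = 50.9292 × 0.573576 = 29.21 kN.
ΣF_y = 0: O_y + T·sin55° − 45 − 30 = 0 → O_y = 75 − 50.9292 × 0.819152 = 33.28 kN.

T = 50.93 kN, O_x = 29.21 kN, O_y = 33.28 kN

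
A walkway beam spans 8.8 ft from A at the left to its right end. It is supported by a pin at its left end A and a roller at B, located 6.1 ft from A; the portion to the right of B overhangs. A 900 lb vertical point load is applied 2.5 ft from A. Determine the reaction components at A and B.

A_x = 0, A_y = 531.1 lb, B_y = 368.9 lb

Taking moments about A: B_y·6.1 − 900·2.5 = 0 → B_y = 2250/6.1 = 368.852 ≈ 368.9 lb.
ΣF_y = 0: A_y + 368.852 − 900 = 0 → A_y = 531.1 lb.
ΣF_x = 0: no horizontal applied forces, so A_x = 0.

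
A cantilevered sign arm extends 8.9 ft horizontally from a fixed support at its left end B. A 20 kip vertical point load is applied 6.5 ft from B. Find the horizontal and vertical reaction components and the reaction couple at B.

ΣF_x = 0: B_x = 0.
ΣF_y = 0: B_y − 20 = 0 → B_y = 20.00 kip.
ΣM about B: M_B − 20·6.5 = 0 → M_B = 130.0 kip·ft.

B_x = 0, B_y = 20.00 kip, M_B = 130.0 kip·ft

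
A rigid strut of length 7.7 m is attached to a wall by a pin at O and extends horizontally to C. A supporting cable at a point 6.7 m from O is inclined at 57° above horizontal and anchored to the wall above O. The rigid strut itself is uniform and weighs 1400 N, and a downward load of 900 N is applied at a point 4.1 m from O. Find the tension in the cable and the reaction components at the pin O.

ΣM about O: T·sin57°·6.7 − 1400·3.85 − 900·4.1 = 0 → T = 9080/(6.7·0.838671) = 1615.92 ≈ 1616 N.
ΣF_x = 0: O_x − T·cos57° = 0 → O_x = 1615.92 × 0.544639 = 880.1 N.
ΣF_y = 0: O_y + T·sin57° − 1400 − 900 = 0 → O_y = 2300 − 1615.92 × 0.838671 = 944.8 N.

T = 1616 N, O_x = 880.1 N, O_y = 944.8 N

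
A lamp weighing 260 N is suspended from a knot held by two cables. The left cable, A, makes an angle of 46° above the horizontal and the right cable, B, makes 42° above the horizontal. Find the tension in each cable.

T_A = 193.3 N, T_B = 180.7 N

ΣF_x = 0: −T_A·cos46° + T_B·cos42° = 0 → T_B = 0.934755·T_A.
ΣF_y = 0: T_A·sin46° + T_B·sin42° = 260.
Substitute: T_A·(0.71934 + 0.934755·0.669131) = 260 → T_A = 193.335 ≈ 193.3 N.
Then T_B = 0.934755 × 193.335 = 180.7 N.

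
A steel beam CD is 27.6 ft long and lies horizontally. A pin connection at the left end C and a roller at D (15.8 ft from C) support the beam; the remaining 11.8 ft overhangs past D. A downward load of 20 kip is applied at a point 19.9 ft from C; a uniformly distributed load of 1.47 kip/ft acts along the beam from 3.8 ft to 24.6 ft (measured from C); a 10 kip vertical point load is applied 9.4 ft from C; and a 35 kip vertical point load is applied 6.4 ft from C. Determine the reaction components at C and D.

Resultant of the distributed load: 1.47 × 20.8 = 30.576 kip at 14.2 ft from C.
ΣM about C: D_y·15.8 − 20·19.9 − (1.47·20.8)·14.2 − 10·9.4 − 35·6.4 = 0 → D_y = 1150.1792/15.8 = 72.7962 ≈ 72.80 kip.
ΣF_y = 0: C_y + 72.7962 − 20 − 1.47·20.8 − 10 − 35 = 0 → C_y = 22.78 kip.
ΣF_x = 0: no horizontal applied forces, so C_x = 0.

C_x = 0, C_y = 22.78 kip, D_y = 72.80 kip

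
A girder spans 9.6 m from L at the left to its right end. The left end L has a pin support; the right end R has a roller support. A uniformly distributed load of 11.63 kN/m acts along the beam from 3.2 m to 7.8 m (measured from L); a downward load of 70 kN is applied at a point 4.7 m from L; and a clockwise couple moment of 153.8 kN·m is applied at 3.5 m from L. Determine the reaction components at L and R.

L_x = 0, L_y = 42.56 kN, R_y = 80.94 kN

Resultant of the distributed load: 11.63 × 4.6 = 53.498 kN at 5.5 m from L.
ΣM about L: R_y·9.6 − (11.63·4.6)·5.5 − 70·4.7 − 153.8 = 0 → R_y = 777.039/9.6 = 80.9416 ≈ 80.94 kN.
ΣF_y = 0: L_y + 80.9416 − 11.63·4.6 − 70 = 0 → L_y = 42.56 kN.
ΣF_x = 0: no horizontal applied forces, so L_x = 0.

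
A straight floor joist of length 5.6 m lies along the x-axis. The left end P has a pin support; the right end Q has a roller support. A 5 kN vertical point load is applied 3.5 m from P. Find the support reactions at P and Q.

P_x = 0, P_y = 1.875 kN, Q_y = 3.125 kN

Moments about P: Q_y·5.6 − 5·3.5 = 0 → Q_y = 17.5/5.6 = 3.125 kN.
ΣF_y = 0: P_y + 3.125 − 5 = 0 → P_y = 1.875 kN.
ΣF_x = 0: no horizontal applied forces, so P_x = 0.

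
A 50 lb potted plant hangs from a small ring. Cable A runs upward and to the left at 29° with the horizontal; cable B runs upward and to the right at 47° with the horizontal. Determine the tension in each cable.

ΣF_x = 0: −T_A·cos29° + T_B·cos47° = 0 → T_B = 1.28244·T_A.
ΣF_y = 0: T_A·sin29° + T_B·sin47° = 50.
Substitute: T_A·(0.48481 + 1.28244·0.731354) = 50 → T_A = 35.1438 ≈ 35.14 lb.
Then T_B = 1.28244 × 35.1438 = 45.07 lb.

T_A = 35.14 lb, T_B = 45.07 lb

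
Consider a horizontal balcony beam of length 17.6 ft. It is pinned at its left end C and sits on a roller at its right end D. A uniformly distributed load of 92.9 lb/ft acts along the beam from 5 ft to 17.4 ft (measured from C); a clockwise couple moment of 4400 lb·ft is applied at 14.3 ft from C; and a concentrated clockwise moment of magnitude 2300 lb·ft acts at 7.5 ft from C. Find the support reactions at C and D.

Resultant of the distributed load: 92.9 × 12.4 = 1151.96 lb at 11.2 ft from C.
ΣM about C: D_y·17.6 − (92.9·12.4)·11.2 − 4400 − 2300 = 0 → D_y = 19601.952/17.6 = 1113.75 ≈ 1114 lb.
ΣF_y = 0: C_y + 1113.75 − 92.9·12.4 = 0 → C_y = 38.21 lb.
ΣF_x = 0: no horizontal applied forces, so C_x = 0.

C_x = 0, C_y = 38.21 lb, D_y = 1114 lb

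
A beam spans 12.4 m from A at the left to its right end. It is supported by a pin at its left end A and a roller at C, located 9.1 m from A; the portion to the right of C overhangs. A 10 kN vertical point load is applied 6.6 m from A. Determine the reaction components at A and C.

A_x = 0, A_y = 2.747 kN, C_y = 7.253 kN

Moments about A: C_y·9.1 − 10·6.6 = 0 → C_y = 66/9.1 = 7.25275 ≈ 7.253 kN.
ΣF_y = 0: A_y + 7.25275 − 10 = 0 → A_y = 2.747 kN.
ΣF_x = 0: no horizontal applied forces, so A_x = 0.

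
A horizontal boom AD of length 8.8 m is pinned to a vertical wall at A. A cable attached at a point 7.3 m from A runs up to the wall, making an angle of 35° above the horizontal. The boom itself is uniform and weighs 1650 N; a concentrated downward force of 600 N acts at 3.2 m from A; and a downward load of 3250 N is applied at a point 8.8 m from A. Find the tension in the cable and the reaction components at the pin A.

T = 9023 N, A_x = 7391 N, A_y = 324.7 N

ΣM about A: T·sin35°·7.3 − 1650·4.4 − 600·3.2 − 3250·8.8 = 0 → T = 37780/(7.3·0.573576) = 9022.94 ≈ 9023 N.
ΣF_x = 0: A_x − T·cos35° = 0 → A_x = 9022.94 × 0.819152 = 7391 N.
ΣF_y = 0: A_y + T·sin35° − 1650 − 600 − 3250 = 0 → A_y = 5500 − 9022.94 × 0.573576 = 324.7 N.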